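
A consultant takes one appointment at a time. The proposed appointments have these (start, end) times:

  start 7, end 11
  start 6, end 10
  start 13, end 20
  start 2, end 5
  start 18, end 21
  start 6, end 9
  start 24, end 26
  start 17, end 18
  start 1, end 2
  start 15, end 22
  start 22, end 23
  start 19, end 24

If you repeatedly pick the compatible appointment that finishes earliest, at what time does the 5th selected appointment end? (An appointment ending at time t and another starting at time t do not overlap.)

21

Sort by end time and greedily take each interval whose start is ≥ the last chosen end.
Sorted by end: (1,2)  (2,5)  (6,9)  (6,10)  (7,11)  (17,18)  (13,20)  (18,21)  (15,22)  (22,23)  (19,24)  (24,26)
take (1,2); take (2,5); take (6,9); skip (7,11); take (17,18); take (18,21); skip (15,22); take (22,23); take (24,26).
Selected: (1,2) (2,5) (6,9) (17,18) (18,21) (22,23) (24,26)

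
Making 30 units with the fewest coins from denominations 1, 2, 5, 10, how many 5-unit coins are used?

30 = 3×10
Count of 5: 0

0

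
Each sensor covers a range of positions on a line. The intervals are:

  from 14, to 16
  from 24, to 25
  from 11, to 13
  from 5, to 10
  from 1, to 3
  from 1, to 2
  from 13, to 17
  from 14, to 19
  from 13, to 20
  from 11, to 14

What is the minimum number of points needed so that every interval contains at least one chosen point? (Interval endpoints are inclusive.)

5

By right end: [1,2]  [1,3]  [5,10]  [11,13]  [11,14]  [14,16]  [13,17]  [14,19]  [13,20]  [24,25]
[1,2] uncovered → point at 2; [5,10] uncovered → point at 10; [11,13] uncovered → point at 13; [14,16] uncovered → point at 16; [24,25] uncovered → point at 25.
Points: 2, 10, 13, 16, 25 (5 total).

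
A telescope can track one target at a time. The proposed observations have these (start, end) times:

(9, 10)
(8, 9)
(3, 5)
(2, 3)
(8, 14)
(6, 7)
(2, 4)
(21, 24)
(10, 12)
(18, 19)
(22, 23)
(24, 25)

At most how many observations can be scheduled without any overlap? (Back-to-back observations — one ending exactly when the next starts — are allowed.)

9

By end time: (2,3), (2,4), (3,5), (6,7), (8,9), (9,10), (10,12), (8,14), (18,19), (22,23), (21,24), (24,25).
Pick (2,3); next start ≥ 3 → (3,5); next start ≥ 5 → (6,7); next start ≥ 7 → (8,9); next start ≥ 9 → (9,10); next start ≥ 10 → (10,12); next start ≥ 12 → (18,19); next start ≥ 19 → (22,23); next start ≥ 23 → (24,25).
Selected 9 observations.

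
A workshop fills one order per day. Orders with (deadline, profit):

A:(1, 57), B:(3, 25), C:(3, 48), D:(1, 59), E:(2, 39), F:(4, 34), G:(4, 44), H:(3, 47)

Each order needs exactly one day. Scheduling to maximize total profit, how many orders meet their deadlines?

By profit: D(d1,59), A(d1,57), C(d3,48), H(d3,47), G(d4,44), E(d2,39), F(d4,34), B(d3,25)
D→slot 1; A skipped; C→slot 3; H→slot 2; G→slot 4; E skipped; F skipped; B skipped.
4 of 8 scheduled.

4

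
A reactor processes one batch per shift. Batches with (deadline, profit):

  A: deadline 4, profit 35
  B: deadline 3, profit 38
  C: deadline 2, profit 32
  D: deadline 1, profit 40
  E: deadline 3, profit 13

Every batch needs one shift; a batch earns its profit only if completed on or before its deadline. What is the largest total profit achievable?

145

Profit order: D=40 B=38 A=35 C=32 E=13
Assign: D→slot 1, B→slot 3, A→slot 4, C→slot 2, E skipped.
Slots: [1:D] [2:C] [3:B] [4:A]
Profit = 40 + 32 + 38 + 35 = 145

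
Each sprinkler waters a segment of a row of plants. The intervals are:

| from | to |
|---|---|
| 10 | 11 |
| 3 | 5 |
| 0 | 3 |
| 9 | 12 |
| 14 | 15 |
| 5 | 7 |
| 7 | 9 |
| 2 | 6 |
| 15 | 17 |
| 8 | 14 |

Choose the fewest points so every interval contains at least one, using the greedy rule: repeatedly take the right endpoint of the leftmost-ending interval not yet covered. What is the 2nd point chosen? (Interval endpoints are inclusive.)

Process intervals by earliest right end; each time one isn't hit yet, stab at its right endpoint.
By right end: [0,3]  [3,5]  [2,6]  [5,7]  [7,9]  [10,11]  [9,12]  [8,14]  [14,15]  [15,17]
[0,3] uncovered → point at 3; [5,7] uncovered → point at 7; [10,11] uncovered → point at 11; [14,15] uncovered → point at 15.
Points: 3, 7, 11, 15 (4 total).

7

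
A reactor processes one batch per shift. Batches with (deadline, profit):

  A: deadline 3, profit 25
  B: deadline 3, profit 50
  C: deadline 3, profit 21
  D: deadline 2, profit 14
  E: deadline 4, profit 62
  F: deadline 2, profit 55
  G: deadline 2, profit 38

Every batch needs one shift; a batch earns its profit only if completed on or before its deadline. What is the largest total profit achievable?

205

Sort by profit descending; place each in the latest free slot ≤ its deadline.
By profit: E(d4,62), F(d2,55), B(d3,50), G(d2,38), A(d3,25), C(d3,21), D(d2,14)
E→slot 4; F→slot 2; B→slot 3; G→slot 1; A skipped; C skipped; D skipped.
Profit = 38 + 55 + 50 + 62 = 205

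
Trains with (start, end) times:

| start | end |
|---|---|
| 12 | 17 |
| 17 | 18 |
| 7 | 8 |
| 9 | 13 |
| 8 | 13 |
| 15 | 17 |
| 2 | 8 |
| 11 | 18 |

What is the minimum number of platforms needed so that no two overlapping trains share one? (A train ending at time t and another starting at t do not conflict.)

4

Count concurrent intervals with a sweep; the peak is the room count.
starts: [2, 7, 8, 9, 11, 12, 15, 17]
ends:   [8, 8, 13, 13, 17, 17, 18, 18]
s2→1 s7→2 e8→1 e8→0 s8→1 s9→2 s11→3 s12→4  — peak 4.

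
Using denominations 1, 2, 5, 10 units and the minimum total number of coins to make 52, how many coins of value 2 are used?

1

52 − 5×10→2 − 1×2→0
Count of 2: 1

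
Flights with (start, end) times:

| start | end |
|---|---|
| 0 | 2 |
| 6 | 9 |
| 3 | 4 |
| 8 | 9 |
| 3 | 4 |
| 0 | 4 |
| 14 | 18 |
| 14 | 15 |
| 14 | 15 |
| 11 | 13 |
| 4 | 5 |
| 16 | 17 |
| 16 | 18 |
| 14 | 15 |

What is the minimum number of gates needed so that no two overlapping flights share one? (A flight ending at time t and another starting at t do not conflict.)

Count concurrent intervals with a sweep; the peak is the room count.
Events (time:±→running): 0:+→1 0:+→2 2:-→1 3:+→2 3:+→3 4:-→2 4:-→1 4:-→0 4:+→1 5:-→0 6:+→1 8:+→2 9:-→1 9:-→0 11:+→1 13:-→0 14:+→1 14:+→2 14:+→3 14:+→4 … peak 4.

4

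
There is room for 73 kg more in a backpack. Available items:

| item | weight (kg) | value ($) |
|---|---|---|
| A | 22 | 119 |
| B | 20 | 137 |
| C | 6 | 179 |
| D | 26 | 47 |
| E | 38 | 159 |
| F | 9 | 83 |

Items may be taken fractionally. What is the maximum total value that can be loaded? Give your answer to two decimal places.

Ratios (sorted): C 29.83, F 9.22, B 6.85, A 5.41, E 4.18, D 1.81
take C (6 @ 179); take F (9 @ 83); take B (20 @ 137); take A (22 @ 119); take 16/38 of E → 66.95. Capacity used 73/73.
Total value = 584.95

584.95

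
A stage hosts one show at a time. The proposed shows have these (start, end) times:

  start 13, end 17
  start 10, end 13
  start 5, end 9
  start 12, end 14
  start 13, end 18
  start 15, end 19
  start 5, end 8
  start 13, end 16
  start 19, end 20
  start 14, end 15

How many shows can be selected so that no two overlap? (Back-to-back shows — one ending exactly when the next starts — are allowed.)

5

Sorted by end: (5,8)  (5,9)  (10,13)  (12,14)  (14,15)  (13,16)  (13,17)  (13,18)  (15,19)  (19,20)
take (5,8); take (10,13); skip (12,14); take (14,15); skip (13,18); take (15,19); take (19,20).
Selected 5 shows.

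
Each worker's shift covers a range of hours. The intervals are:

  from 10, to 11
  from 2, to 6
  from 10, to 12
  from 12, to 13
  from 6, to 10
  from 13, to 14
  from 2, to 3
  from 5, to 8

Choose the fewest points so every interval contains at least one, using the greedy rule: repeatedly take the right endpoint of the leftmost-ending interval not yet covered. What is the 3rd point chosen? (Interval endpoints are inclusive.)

11

Process intervals by earliest right end; each time one isn't hit yet, stab at its right endpoint.
By right end: [2,3]  [2,6]  [5,8]  [6,10]  [10,11]  [10,12]  [12,13]  [13,14]
[2,3] uncovered → point at 3; [5,8] uncovered → point at 8; [10,11] uncovered → point at 11; [12,13] uncovered → point at 13.
Points: 3, 8, 11, 13 (4 total).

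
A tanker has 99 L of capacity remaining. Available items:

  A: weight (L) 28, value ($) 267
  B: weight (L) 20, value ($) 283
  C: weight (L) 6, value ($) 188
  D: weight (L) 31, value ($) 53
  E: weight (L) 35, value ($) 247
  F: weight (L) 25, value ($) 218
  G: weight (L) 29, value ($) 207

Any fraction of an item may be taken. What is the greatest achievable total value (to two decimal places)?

Sort by value per unit weight and fill in that order.
Order: C (188/6=31.33) > B (283/20=14.15) > A (267/28=9.54) > F (218/25=8.72) > G (207/29=7.14) > E (247/35=7.06) > D (53/31=1.71)
Fill: take C (6 @ 188) → take B (20 @ 283) → take A (28 @ 267) → take F (25 @ 218) → take 20/29 of G → 142.76; 99/99 used.
Total value = 1098.76

1098.76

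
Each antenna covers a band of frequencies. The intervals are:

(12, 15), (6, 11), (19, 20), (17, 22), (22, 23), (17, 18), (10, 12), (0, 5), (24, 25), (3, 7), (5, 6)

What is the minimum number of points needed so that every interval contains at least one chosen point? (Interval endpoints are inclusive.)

7

Sort by right endpoint; whenever an interval is uncovered, place a point at its right end.
Sorted: [0,5] [5,6] [3,7] [6,11] [10,12] [12,15] [17,18] [19,20] [17,22] [22,23] [24,25]
{[0,5],[5,6],[3,7]} hit by 5; {[6,11],[10,12]} hit by 11; {[12,15]} hit by 15; {[17,18]} hit by 18; {[19,20],[17,22]} hit by 20; {[22,23]} hit by 23; {[24,25]} hit by 25.
Points: 5, 11, 15, 18, 20, 23, 25 (7 total).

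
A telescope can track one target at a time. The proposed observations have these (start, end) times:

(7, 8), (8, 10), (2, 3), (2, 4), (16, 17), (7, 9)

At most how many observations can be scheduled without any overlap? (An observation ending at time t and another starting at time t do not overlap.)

4

Sorted by end: (2,3)  (2,4)  (7,8)  (7,9)  (8,10)  (16,17)
take (2,3); skip (2,4); take (7,8); skip (7,9); take (8,10); take (16,17).
Selected 4 observations.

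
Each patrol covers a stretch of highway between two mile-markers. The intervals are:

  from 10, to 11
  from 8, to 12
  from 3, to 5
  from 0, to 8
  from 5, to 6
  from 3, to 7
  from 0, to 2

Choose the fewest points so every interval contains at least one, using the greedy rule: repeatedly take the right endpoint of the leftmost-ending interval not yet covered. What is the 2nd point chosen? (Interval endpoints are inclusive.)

5

By right end: [0,2]  [3,5]  [5,6]  [3,7]  [0,8]  [10,11]  [8,12]
[0,2] uncovered → point at 2; [3,5] uncovered → point at 5; [10,11] uncovered → point at 11.
Points: 2, 5, 11 (3 total).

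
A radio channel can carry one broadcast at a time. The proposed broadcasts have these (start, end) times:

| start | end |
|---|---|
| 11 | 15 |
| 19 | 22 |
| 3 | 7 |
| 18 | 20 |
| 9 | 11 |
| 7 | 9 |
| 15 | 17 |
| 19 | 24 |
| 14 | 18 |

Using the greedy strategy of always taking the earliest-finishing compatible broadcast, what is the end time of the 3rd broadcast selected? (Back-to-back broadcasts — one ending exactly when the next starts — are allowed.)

By end time: (3,7), (7,9), (9,11), (11,15), (15,17), (14,18), (18,20), (19,22), (19,24).
Pick (3,7); next start ≥ 7 → (7,9); next start ≥ 9 → (9,11); next start ≥ 11 → (11,15); next start ≥ 15 → (15,17); next start ≥ 17 → (18,20).
Selected: (3,7) (7,9) (9,11) (11,15) (15,17) (18,20)

11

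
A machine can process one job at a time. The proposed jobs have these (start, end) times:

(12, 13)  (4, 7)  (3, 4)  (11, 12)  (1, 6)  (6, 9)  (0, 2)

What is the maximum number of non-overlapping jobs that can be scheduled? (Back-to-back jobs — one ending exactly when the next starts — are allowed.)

5

By end time: (0,2), (3,4), (1,6), (4,7), (6,9), (11,12), (12,13).
Pick (0,2); next start ≥ 2 → (3,4); next start ≥ 4 → (4,7); next start ≥ 7 → (11,12); next start ≥ 12 → (12,13).
Selected 5 jobs.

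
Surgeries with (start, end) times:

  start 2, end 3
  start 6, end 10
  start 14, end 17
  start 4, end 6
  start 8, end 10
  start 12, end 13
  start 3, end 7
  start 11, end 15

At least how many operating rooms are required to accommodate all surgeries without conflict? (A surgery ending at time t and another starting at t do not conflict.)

Count concurrent intervals with a sweep; the peak is the room count.
Events (time:±→running): 2:+→1 3:-→0 3:+→1 4:+→2 … peak 2.

2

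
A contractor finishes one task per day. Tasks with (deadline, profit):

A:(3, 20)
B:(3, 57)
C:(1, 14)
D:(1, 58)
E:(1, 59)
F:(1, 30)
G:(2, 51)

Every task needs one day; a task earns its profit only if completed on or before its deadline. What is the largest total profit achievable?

By profit: E(d1,59), D(d1,58), B(d3,57), G(d2,51), F(d1,30), A(d3,20), C(d1,14)
E→slot 1; D skipped; B→slot 3; G→slot 2; F skipped; A skipped; C skipped.
Profit = 59 + 51 + 57 = 167

167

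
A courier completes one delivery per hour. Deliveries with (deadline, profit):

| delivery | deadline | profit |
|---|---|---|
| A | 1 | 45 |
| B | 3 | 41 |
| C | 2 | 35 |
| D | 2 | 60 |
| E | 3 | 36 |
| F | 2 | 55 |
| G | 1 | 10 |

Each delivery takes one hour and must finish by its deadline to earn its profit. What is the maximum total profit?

Sort by profit descending; place each in the latest free slot ≤ its deadline.
By profit: D(d2,60), F(d2,55), A(d1,45), B(d3,41), E(d3,36), C(d2,35), G(d1,10)
D→slot 2; F→slot 1; A skipped; B→slot 3; E skipped; C skipped; G skipped.
Profit = 55 + 60 + 41 = 156

156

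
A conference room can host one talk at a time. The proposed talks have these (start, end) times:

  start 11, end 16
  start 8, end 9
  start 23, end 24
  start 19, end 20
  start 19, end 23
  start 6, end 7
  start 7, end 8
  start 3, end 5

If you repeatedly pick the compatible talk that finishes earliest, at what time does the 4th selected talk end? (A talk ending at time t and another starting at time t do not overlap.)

9

Greedy by earliest finish: after sorting by end time, pick each interval compatible with the last pick.
By end time: (3,5), (6,7), (7,8), (8,9), (11,16), (19,20), (19,23), (23,24).
Pick (3,5); next start ≥ 5 → (6,7); next start ≥ 7 → (7,8); next start ≥ 8 → (8,9); next start ≥ 9 → (11,16); next start ≥ 16 → (19,20); next start ≥ 20 → (23,24).
Selected: (3,5) (6,7) (7,8) (8,9) (11,16) (19,20) (23,24)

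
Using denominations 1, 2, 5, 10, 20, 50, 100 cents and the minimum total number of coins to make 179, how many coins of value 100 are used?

179 − 1×100→79 − 1×50→29 − 1×20→9 − 1×5→4 − 2×2→0
Count of 100: 1

1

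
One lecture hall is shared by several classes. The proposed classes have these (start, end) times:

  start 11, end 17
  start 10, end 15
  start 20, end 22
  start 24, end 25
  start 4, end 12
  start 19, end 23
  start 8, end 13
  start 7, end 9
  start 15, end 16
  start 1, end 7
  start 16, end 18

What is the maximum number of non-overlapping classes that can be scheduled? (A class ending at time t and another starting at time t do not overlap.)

7

Greedy by earliest finish: after sorting by end time, pick each interval compatible with the last pick.
By end time: (1,7), (7,9), (4,12), (8,13), (10,15), (15,16), (11,17), (16,18), (20,22), (19,23), (24,25).
Pick (1,7); next start ≥ 7 → (7,9); next start ≥ 9 → (10,15); next start ≥ 15 → (15,16); next start ≥ 16 → (16,18); next start ≥ 18 → (20,22); next start ≥ 22 → (24,25).
Selected 7 classes.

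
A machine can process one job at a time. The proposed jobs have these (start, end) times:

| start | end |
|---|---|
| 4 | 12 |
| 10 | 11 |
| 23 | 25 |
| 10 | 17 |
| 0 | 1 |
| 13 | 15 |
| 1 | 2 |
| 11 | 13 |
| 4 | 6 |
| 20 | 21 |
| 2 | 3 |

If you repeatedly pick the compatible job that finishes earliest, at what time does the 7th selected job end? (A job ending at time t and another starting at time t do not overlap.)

15

Greedy by earliest finish: after sorting by end time, pick each interval compatible with the last pick.
By end time: (0,1), (1,2), (2,3), (4,6), (10,11), (4,12), (11,13), (13,15), (10,17), (20,21), (23,25).
Pick (0,1); next start ≥ 1 → (1,2); next start ≥ 2 → (2,3); next start ≥ 3 → (4,6); next start ≥ 6 → (10,11); next start ≥ 11 → (11,13); next start ≥ 13 → (13,15); next start ≥ 15 → (20,21); next start ≥ 21 → (23,25).
Selected: (0,1) (1,2) (2,3) (4,6) (10,11) (11,13) (13,15) (20,21) (23,25)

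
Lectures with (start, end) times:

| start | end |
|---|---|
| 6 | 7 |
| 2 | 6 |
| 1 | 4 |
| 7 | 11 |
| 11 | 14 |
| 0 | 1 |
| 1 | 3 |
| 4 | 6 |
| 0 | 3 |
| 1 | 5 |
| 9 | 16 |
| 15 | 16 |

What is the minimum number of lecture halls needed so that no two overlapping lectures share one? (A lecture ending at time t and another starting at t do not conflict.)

starts: [0, 0, 1, 1, 1, 2, 4, 6, 7, 9, 11, 15]
ends:   [1, 3, 3, 4, 5, 6, 6, 7, 11, 14, 16, 16]
s0→1 s0→2 e1→1 s1→2 s1→3 s1→4 s2→5  — peak 5.

5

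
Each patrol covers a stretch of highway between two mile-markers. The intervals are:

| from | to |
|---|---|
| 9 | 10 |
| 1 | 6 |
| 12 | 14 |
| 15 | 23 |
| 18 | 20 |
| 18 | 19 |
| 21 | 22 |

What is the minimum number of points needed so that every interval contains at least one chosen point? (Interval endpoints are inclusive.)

5

Sort by right endpoint; whenever an interval is uncovered, place a point at its right end.
By right end: [1,6]  [9,10]  [12,14]  [18,19]  [18,20]  [21,22]  [15,23]
[1,6] uncovered → point at 6; [9,10] uncovered → point at 10; [12,14] uncovered → point at 14; [18,19] uncovered → point at 19; [21,22] uncovered → point at 22.
Points: 6, 10, 14, 19, 22 (5 total).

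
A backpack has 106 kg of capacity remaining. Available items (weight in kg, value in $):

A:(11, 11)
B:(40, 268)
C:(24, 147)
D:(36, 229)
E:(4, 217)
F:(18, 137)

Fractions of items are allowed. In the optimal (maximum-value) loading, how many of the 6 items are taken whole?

4

Greedy by value/weight ratio, highest first.
Ratios (sorted): E 54.25, F 7.61, B 6.70, D 6.36, C 6.12, A 1.00
take E (4 @ 217); take F (18 @ 137); take B (40 @ 268); take D (36 @ 229); take 8/24 of C → 49.00. Capacity used 106/106.
4 item(s) taken whole; one partial (take 8/24 of C).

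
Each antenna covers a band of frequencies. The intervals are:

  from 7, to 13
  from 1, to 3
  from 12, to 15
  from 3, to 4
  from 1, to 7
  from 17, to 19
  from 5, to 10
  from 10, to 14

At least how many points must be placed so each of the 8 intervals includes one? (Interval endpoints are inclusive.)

4

Process intervals by earliest right end; each time one isn't hit yet, stab at its right endpoint.
Sorted: [1,3] [3,4] [1,7] [5,10] [7,13] [10,14] [12,15] [17,19]
{[1,3],[3,4],[1,7]} hit by 3; {[5,10],[7,13],[10,14]} hit by 10; {[12,15]} hit by 15; {[17,19]} hit by 19.
Points: 3, 10, 15, 19 (4 total).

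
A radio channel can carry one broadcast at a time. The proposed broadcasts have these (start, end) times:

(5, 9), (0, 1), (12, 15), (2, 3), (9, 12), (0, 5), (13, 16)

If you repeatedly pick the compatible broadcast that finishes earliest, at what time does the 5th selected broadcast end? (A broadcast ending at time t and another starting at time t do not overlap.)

Sorted by end: (0,1)  (2,3)  (0,5)  (5,9)  (9,12)  (12,15)  (13,16)
take (0,1); take (2,3); take (5,9); take (9,12); take (12,15); skip (13,16).
Selected: (0,1) (2,3) (5,9) (9,12) (12,15)

15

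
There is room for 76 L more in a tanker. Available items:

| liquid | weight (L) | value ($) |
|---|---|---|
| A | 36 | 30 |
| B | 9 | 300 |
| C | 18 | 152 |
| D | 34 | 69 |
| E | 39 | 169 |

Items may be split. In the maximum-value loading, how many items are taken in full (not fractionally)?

Sort by value per unit weight and fill in that order.
Ratios (sorted): B 33.33, C 8.44, E 4.33, D 2.03, A 0.83
take B (9 @ 300); take C (18 @ 152); take E (39 @ 169); take 10/34 of D → 20.29. Capacity used 76/76.
3 item(s) taken whole; one partial (take 10/34 of D).

3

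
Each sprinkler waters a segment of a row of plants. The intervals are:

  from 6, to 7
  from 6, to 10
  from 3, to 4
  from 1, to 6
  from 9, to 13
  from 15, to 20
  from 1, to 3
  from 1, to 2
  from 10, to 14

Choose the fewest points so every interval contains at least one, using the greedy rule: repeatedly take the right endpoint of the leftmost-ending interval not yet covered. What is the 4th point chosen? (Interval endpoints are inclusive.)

13

By right end: [1,2]  [1,3]  [3,4]  [1,6]  [6,7]  [6,10]  [9,13]  [10,14]  [15,20]
[1,2] uncovered → point at 2; [3,4] uncovered → point at 4; [6,7] uncovered → point at 7; [9,13] uncovered → point at 13; [15,20] uncovered → point at 20.
Points: 2, 4, 7, 13, 20 (5 total).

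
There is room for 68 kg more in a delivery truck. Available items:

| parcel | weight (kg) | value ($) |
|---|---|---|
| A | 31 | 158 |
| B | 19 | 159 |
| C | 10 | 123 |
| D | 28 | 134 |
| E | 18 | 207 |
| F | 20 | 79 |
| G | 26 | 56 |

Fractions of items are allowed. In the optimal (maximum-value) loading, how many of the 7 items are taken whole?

3

Greedy by value/weight ratio, highest first.
Order: C (123/10=12.30) > E (207/18=11.50) > B (159/19=8.37) > A (158/31=5.10) > D (134/28=4.79) > F (79/20=3.95) > G (56/26=2.15)
Fill: take C (10 @ 123) → take E (18 @ 207) → take B (19 @ 159) → take 21/31 of A → 107.03; 68/68 used.
3 item(s) taken whole; one partial (take 21/31 of A).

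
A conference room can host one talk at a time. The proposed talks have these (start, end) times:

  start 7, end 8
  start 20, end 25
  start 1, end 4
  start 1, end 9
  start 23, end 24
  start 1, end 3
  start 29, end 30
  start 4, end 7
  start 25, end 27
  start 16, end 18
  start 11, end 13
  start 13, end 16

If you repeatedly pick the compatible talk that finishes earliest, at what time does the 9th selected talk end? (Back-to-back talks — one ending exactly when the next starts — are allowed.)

30

Sort by end time and greedily take each interval whose start is ≥ the last chosen end.
By end time: (1,3), (1,4), (4,7), (7,8), (1,9), (11,13), (13,16), (16,18), (23,24), (20,25), (25,27), (29,30).
Pick (1,3); next start ≥ 3 → (4,7); next start ≥ 7 → (7,8); next start ≥ 8 → (11,13); next start ≥ 13 → (13,16); next start ≥ 16 → (16,18); next start ≥ 18 → (23,24); next start ≥ 24 → (25,27); next start ≥ 27 → (29,30).
Selected: (1,3) (4,7) (7,8) (11,13) (13,16) (16,18) (23,24) (25,27) (29,30)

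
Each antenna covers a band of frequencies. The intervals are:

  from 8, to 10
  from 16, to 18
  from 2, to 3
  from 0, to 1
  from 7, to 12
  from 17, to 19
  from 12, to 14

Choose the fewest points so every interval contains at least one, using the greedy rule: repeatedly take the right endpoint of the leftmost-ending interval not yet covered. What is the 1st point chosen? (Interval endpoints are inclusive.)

By right end: [0,1]  [2,3]  [8,10]  [7,12]  [12,14]  [16,18]  [17,19]
[0,1] uncovered → point at 1; [2,3] uncovered → point at 3; [8,10] uncovered → point at 10; [12,14] uncovered → point at 14; [16,18] uncovered → point at 18.
Points: 1, 3, 10, 14, 18 (5 total).

1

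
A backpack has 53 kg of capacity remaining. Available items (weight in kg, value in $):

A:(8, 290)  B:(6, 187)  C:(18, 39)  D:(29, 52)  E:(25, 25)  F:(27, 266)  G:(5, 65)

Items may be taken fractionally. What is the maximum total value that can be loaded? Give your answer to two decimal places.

823.17

Sort by value per unit weight and fill in that order.
Order: A (290/8=36.25) > B (187/6=31.17) > G (65/5=13.00) > F (266/27=9.85) > C (39/18=2.17) > D (52/29=1.79) > E (25/25=1.00)
Fill: take A (8 @ 290) → take B (6 @ 187) → take G (5 @ 65) → take F (27 @ 266) → take 7/18 of C → 15.17; 53/53 used.
Total value = 823.17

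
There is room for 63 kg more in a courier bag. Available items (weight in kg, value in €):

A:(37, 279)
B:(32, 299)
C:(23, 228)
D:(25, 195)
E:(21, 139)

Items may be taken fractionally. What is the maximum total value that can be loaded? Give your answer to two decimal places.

589.40

Ratios (sorted): C 9.91, B 9.34, D 7.80, A 7.54, E 6.62
take C (23 @ 228); take B (32 @ 299); take 8/25 of D → 62.40. Capacity used 63/63.
Total value = 589.40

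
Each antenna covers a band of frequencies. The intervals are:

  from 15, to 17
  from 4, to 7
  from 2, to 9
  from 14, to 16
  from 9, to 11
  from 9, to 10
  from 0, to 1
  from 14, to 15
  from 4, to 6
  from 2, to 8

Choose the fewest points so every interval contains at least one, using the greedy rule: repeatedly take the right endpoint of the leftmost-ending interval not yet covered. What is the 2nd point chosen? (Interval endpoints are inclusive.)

Process intervals by earliest right end; each time one isn't hit yet, stab at its right endpoint.
Sorted: [0,1] [4,6] [4,7] [2,8] [2,9] [9,10] [9,11] [14,15] [14,16] [15,17]
{[0,1]} hit by 1; {[4,6],[4,7],[2,8],[2,9]} hit by 6; {[9,10],[9,11]} hit by 10; {[14,15],[14,16],[15,17]} hit by 15.
Points: 1, 6, 10, 15 (4 total).

6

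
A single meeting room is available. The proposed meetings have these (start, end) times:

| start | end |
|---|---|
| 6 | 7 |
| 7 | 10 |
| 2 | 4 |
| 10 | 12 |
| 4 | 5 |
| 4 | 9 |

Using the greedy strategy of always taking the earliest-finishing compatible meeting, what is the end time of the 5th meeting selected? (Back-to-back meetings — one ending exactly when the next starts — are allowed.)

12

Sort by end time and greedily take each interval whose start is ≥ the last chosen end.
By end time: (2,4), (4,5), (6,7), (4,9), (7,10), (10,12).
Pick (2,4); next start ≥ 4 → (4,5); next start ≥ 5 → (6,7); next start ≥ 7 → (7,10); next start ≥ 10 → (10,12).
Selected: (2,4) (4,5) (6,7) (7,10) (10,12)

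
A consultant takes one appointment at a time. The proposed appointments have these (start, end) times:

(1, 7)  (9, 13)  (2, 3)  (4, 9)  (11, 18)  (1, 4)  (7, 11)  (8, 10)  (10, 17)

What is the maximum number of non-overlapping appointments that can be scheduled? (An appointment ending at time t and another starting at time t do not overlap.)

3

Sorted by end: (2,3)  (1,4)  (1,7)  (4,9)  (8,10)  (7,11)  (9,13)  (10,17)  (11,18)
take (2,3); take (4,9); skip (8,10); take (9,13); skip (10,17).
Selected 3 appointments.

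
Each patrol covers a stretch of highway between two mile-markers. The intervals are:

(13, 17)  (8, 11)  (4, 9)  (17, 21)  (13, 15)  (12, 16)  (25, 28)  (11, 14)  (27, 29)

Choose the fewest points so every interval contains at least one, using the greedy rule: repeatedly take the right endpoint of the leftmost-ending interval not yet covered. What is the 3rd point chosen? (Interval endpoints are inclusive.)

21

Process intervals by earliest right end; each time one isn't hit yet, stab at its right endpoint.
By right end: [4,9]  [8,11]  [11,14]  [13,15]  [12,16]  [13,17]  [17,21]  [25,28]  [27,29]
[4,9] uncovered → point at 9; [11,14] uncovered → point at 14; [17,21] uncovered → point at 21; [25,28] uncovered → point at 28.
Points: 9, 14, 21, 28 (4 total).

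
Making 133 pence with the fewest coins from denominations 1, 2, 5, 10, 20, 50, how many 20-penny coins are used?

Use the largest denomination that fits, subtract, and repeat.
133 = 2×50 + 1×20 + 1×10 + 1×2 + 1×1
Count of 20: 1

1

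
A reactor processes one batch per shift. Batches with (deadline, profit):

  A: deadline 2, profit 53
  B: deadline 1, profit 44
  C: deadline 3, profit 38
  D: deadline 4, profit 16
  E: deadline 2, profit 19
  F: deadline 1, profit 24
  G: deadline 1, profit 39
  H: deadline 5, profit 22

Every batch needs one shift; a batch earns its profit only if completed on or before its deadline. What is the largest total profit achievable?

Sort by profit descending; place each in the latest free slot ≤ its deadline.
By profit: A(d2,53), B(d1,44), G(d1,39), C(d3,38), F(d1,24), H(d5,22), E(d2,19), D(d4,16)
A→slot 2; B→slot 1; G skipped; C→slot 3; F skipped; H→slot 5; E skipped; D→slot 4.
Profit = 44 + 53 + 38 + 16 + 22 = 173

173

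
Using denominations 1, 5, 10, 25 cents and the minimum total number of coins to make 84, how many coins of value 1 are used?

4

Use the largest denomination that fits, subtract, and repeat.
84 − 3×25→9 − 1×5→4 − 4×1→0
Count of 1: 4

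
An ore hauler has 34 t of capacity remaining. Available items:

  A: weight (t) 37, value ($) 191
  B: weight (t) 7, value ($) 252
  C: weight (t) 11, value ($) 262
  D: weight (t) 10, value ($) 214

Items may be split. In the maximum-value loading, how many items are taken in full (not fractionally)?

3

Greedy by value/weight ratio, highest first.
Ratios (sorted): B 36.00, C 23.82, D 21.40, A 5.16
take B (7 @ 252); take C (11 @ 262); take D (10 @ 214); take 6/37 of A → 30.97. Capacity used 34/34.
3 item(s) taken whole; one partial (take 6/37 of A).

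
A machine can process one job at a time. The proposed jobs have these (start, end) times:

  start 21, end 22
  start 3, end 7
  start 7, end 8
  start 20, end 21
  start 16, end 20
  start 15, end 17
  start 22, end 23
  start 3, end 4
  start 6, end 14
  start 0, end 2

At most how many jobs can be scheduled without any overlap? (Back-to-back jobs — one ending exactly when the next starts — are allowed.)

7

By end time: (0,2), (3,4), (3,7), (7,8), (6,14), (15,17), (16,20), (20,21), (21,22), (22,23).
Pick (0,2); next start ≥ 2 → (3,4); next start ≥ 4 → (7,8); next start ≥ 8 → (15,17); next start ≥ 17 → (20,21); next start ≥ 21 → (21,22); next start ≥ 22 → (22,23).
Selected 7 jobs.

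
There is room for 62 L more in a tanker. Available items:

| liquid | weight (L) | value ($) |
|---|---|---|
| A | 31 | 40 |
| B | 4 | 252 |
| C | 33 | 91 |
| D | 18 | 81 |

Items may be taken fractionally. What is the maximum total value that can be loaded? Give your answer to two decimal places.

433.03

Greedy by value/weight ratio, highest first.
Order: B (252/4=63.00) > D (81/18=4.50) > C (91/33=2.76) > A (40/31=1.29)
Fill: take B (4 @ 252) → take D (18 @ 81) → take C (33 @ 91) → take 7/31 of A → 9.03; 62/62 used.
Total value = 433.03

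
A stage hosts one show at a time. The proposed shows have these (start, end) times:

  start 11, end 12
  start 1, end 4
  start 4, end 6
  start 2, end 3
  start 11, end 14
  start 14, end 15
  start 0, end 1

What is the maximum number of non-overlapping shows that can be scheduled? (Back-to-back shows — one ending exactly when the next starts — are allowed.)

Sort by end time and greedily take each interval whose start is ≥ the last chosen end.
By end time: (0,1), (2,3), (1,4), (4,6), (11,12), (11,14), (14,15).
Pick (0,1); next start ≥ 1 → (2,3); next start ≥ 3 → (4,6); next start ≥ 6 → (11,12); next start ≥ 12 → (14,15).
Selected 5 shows.

5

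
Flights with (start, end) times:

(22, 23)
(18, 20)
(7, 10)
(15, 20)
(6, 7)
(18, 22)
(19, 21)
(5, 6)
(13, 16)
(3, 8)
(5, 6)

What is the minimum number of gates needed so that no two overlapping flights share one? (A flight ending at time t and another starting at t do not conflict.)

The answer is the maximum number of intervals overlapping at any instant.
Events (time:±→running): 3:+→1 5:+→2 5:+→3 6:-→2 6:-→1 6:+→2 7:-→1 7:+→2 8:-→1 10:-→0 13:+→1 15:+→2 16:-→1 18:+→2 18:+→3 19:+→4 … peak 4.

4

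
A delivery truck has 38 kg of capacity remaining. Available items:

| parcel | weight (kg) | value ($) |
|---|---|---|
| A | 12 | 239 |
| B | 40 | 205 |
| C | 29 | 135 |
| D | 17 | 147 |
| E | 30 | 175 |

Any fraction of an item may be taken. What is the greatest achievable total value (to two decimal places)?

Sort by value per unit weight and fill in that order.
Ratios (sorted): A 19.92, D 8.65, E 5.83, B 5.12, C 4.66
take A (12 @ 239); take D (17 @ 147); take 9/30 of E → 52.50. Capacity used 38/38.
Total value = 438.50

438.50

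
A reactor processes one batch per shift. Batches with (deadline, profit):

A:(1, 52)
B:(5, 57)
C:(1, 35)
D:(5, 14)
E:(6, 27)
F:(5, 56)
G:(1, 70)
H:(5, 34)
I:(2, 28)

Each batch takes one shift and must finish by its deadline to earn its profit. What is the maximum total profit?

By profit: G(d1,70), B(d5,57), F(d5,56), A(d1,52), C(d1,35), H(d5,34), I(d2,28), E(d6,27), D(d5,14)
G→slot 1; B→slot 5; F→slot 4; A skipped; C skipped; H→slot 3; I→slot 2; E→slot 6; D skipped.
Profit = 70 + 28 + 34 + 56 + 57 + 27 = 272

272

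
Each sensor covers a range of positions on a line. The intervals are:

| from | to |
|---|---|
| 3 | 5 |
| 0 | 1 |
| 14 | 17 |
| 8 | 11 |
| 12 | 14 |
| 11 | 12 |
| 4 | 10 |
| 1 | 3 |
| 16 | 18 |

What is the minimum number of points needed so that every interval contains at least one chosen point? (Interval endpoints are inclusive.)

5

By right end: [0,1]  [1,3]  [3,5]  [4,10]  [8,11]  [11,12]  [12,14]  [14,17]  [16,18]
[0,1] uncovered → point at 1; [3,5] uncovered → point at 5; [8,11] uncovered → point at 11; [12,14] uncovered → point at 14; [16,18] uncovered → point at 18.
Points: 1, 5, 11, 14, 18 (5 total).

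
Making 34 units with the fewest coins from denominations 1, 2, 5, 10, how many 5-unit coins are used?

Greedy: take as many of the largest coin as possible, then repeat with the remainder.
34 − 3×10→4 − 2×2→0
Count of 5: 0

0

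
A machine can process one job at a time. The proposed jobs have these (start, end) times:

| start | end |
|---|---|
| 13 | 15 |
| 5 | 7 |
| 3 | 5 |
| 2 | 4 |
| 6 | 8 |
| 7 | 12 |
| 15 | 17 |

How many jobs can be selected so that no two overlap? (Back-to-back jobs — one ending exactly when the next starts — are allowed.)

5

Order by finish time; keep every interval that doesn't clash with the previous kept one.
Sorted by end: (2,4)  (3,5)  (5,7)  (6,8)  (7,12)  (13,15)  (15,17)
take (2,4); take (5,7); take (7,12); take (13,15); take (15,17).
Selected 5 jobs.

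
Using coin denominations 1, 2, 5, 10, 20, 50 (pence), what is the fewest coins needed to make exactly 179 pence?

7

Use the largest denomination that fits, subtract, and repeat.
179 = 3×50 + 1×20 + 1×5 + 2×2
Total coins = 3 + 1 + 1 + 2 = 7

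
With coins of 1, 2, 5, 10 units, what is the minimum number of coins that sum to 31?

4

Use the largest denomination that fits, subtract, and repeat.
31 = 3×10 + 1×1
Total coins = 3 + 1 = 4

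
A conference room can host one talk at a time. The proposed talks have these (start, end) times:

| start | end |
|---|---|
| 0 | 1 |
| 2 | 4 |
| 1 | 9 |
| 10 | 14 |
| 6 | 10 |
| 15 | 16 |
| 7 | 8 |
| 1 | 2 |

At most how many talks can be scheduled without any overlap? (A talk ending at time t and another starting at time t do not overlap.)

Sorted by end: (0,1)  (1,2)  (2,4)  (7,8)  (1,9)  (6,10)  (10,14)  (15,16)
take (0,1); take (1,2); take (2,4); take (7,8); take (10,14); take (15,16).
Selected 6 talks.

6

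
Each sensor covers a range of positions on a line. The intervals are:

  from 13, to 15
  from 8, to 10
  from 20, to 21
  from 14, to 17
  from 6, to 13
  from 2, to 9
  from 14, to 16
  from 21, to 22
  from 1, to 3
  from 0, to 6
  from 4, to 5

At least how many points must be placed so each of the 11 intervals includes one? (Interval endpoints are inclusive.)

5

Sorted: [1,3] [4,5] [0,6] [2,9] [8,10] [6,13] [13,15] [14,16] [14,17] [20,21] [21,22]
{[1,3]} hit by 3; {[4,5],[0,6],[2,9]} hit by 5; {[8,10],[6,13]} hit by 10; {[13,15],[14,16],[14,17]} hit by 15; {[20,21],[21,22]} hit by 21.
Points: 3, 5, 10, 15, 21 (5 total).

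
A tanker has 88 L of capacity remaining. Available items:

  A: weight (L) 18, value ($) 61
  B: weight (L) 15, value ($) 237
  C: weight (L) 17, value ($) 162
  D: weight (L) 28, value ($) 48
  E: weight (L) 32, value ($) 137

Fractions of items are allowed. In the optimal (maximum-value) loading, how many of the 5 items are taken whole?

4

Greedy by value/weight ratio, highest first.
Ratios (sorted): B 15.80, C 9.53, E 4.28, A 3.39, D 1.71
take B (15 @ 237); take C (17 @ 162); take E (32 @ 137); take A (18 @ 61); take 6/28 of D → 10.29. Capacity used 88/88.
4 item(s) taken whole; one partial (take 6/28 of D).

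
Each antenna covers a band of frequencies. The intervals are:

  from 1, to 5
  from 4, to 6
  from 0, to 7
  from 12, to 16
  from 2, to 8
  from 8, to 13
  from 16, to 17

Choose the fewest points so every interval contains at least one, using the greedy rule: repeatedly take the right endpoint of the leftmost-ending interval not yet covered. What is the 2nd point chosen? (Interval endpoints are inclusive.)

Sorted: [1,5] [4,6] [0,7] [2,8] [8,13] [12,16] [16,17]
{[1,5],[4,6],[0,7],[2,8]} hit by 5; {[8,13],[12,16]} hit by 13; {[16,17]} hit by 17.
Points: 5, 13, 17 (3 total).

13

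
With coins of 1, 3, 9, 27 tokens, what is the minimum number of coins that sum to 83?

83 = 3×27 + 2×1
Total coins = 3 + 2 = 5

5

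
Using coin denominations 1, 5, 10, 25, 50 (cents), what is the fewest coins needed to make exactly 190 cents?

Greedy: take as many of the largest coin as possible, then repeat with the remainder.
190 − 3×50→40 − 1×25→15 − 1×10→5 − 1×5→0
Total coins = 3 + 1 + 1 + 1 = 6

6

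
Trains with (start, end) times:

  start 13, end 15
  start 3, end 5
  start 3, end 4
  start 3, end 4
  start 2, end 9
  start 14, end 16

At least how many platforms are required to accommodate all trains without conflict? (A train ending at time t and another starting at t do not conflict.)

4

The answer is the maximum number of intervals overlapping at any instant.
starts: [2, 3, 3, 3, 13, 14]
ends:   [4, 4, 5, 9, 15, 16]
s2→1 s3→2 s3→3 s3→4  — peak 4.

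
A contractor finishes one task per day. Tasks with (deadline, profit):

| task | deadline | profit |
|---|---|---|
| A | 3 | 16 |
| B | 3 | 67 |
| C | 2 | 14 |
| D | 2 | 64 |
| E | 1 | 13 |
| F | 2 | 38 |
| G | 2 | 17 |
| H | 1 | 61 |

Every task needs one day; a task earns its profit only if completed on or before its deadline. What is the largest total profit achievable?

192

Sort by profit descending; place each in the latest free slot ≤ its deadline.
Profit order: B=67 D=64 H=61 F=38 G=17 A=16 C=14 E=13
Assign: B→slot 3, D→slot 2, H→slot 1, F skipped, G skipped, A skipped, C skipped, E skipped.
Slots: [1:H] [2:D] [3:B]
Profit = 61 + 64 + 67 = 192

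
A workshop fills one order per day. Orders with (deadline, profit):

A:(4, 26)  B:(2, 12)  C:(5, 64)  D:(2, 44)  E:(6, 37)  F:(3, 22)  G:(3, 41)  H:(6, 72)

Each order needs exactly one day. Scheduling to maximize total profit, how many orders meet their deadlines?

Take jobs in profit order; each goes to the latest open slot no later than its deadline.
By profit: H(d6,72), C(d5,64), D(d2,44), G(d3,41), E(d6,37), A(d4,26), F(d3,22), B(d2,12)
H→slot 6; C→slot 5; D→slot 2; G→slot 3; E→slot 4; A→slot 1; F skipped; B skipped.
6 of 8 scheduled.

6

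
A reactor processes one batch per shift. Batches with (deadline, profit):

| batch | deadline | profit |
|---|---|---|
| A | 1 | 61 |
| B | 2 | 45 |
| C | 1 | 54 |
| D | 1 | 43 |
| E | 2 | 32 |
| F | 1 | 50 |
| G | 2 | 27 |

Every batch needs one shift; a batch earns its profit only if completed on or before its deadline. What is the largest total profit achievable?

106

Sort by profit descending; place each in the latest free slot ≤ its deadline.
Profit order: A=61 C=54 F=50 B=45 D=43 E=32 G=27
Assign: A→slot 1, C skipped, F skipped, B→slot 2, D skipped, E skipped, G skipped.
Slots: [1:A] [2:B]
Profit = 61 + 45 = 106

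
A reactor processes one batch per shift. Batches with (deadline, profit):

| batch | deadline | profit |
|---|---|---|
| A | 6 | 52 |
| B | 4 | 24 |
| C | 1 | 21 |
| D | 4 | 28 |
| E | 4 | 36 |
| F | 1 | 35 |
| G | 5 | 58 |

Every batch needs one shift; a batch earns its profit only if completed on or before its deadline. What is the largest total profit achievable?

233

By profit: G(d5,58), A(d6,52), E(d4,36), F(d1,35), D(d4,28), B(d4,24), C(d1,21)
G→slot 5; A→slot 6; E→slot 4; F→slot 1; D→slot 3; B→slot 2; C skipped.
Profit = 35 + 24 + 28 + 36 + 58 + 52 = 233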